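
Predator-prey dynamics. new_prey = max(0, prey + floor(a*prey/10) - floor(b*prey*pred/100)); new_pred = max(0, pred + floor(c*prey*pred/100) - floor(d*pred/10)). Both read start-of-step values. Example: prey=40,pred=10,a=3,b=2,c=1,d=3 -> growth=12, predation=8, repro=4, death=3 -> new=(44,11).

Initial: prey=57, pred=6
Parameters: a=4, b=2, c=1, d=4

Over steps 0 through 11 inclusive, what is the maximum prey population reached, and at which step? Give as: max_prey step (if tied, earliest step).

Answer: 121 4

Derivation:
Step 1: prey: 57+22-6=73; pred: 6+3-2=7
Step 2: prey: 73+29-10=92; pred: 7+5-2=10
Step 3: prey: 92+36-18=110; pred: 10+9-4=15
Step 4: prey: 110+44-33=121; pred: 15+16-6=25
Step 5: prey: 121+48-60=109; pred: 25+30-10=45
Step 6: prey: 109+43-98=54; pred: 45+49-18=76
Step 7: prey: 54+21-82=0; pred: 76+41-30=87
Step 8: prey: 0+0-0=0; pred: 87+0-34=53
Step 9: prey: 0+0-0=0; pred: 53+0-21=32
Step 10: prey: 0+0-0=0; pred: 32+0-12=20
Step 11: prey: 0+0-0=0; pred: 20+0-8=12
Max prey = 121 at step 4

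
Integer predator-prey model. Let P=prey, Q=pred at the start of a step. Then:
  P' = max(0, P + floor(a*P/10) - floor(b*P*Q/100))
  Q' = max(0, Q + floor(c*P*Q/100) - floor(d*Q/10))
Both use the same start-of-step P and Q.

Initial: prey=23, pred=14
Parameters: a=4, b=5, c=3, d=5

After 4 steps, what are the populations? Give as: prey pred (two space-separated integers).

Answer: 5 8

Derivation:
Step 1: prey: 23+9-16=16; pred: 14+9-7=16
Step 2: prey: 16+6-12=10; pred: 16+7-8=15
Step 3: prey: 10+4-7=7; pred: 15+4-7=12
Step 4: prey: 7+2-4=5; pred: 12+2-6=8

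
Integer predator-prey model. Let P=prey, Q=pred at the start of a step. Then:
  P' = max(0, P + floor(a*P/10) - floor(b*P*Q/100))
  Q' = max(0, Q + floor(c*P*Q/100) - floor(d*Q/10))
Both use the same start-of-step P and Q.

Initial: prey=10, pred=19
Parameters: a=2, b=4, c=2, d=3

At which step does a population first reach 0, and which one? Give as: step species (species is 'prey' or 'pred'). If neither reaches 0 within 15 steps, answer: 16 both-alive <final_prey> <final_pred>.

Answer: 16 both-alive 2 3

Derivation:
Step 1: prey: 10+2-7=5; pred: 19+3-5=17
Step 2: prey: 5+1-3=3; pred: 17+1-5=13
Step 3: prey: 3+0-1=2; pred: 13+0-3=10
Step 4: prey: 2+0-0=2; pred: 10+0-3=7
Step 5: prey: 2+0-0=2; pred: 7+0-2=5
Step 6: prey: 2+0-0=2; pred: 5+0-1=4
Step 7: prey: 2+0-0=2; pred: 4+0-1=3
Step 8: prey: 2+0-0=2; pred: 3+0-0=3
Steps 9-15: state stable at prey=2, pred=3 (no change)
No extinction within 15 steps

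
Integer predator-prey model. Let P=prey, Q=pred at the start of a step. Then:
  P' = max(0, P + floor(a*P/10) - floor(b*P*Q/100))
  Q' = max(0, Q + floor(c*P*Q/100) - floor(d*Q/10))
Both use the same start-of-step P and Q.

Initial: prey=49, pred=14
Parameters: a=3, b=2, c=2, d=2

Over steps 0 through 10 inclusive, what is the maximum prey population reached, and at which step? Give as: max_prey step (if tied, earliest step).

Answer: 50 1

Derivation:
Step 1: prey: 49+14-13=50; pred: 14+13-2=25
Step 2: prey: 50+15-25=40; pred: 25+25-5=45
Step 3: prey: 40+12-36=16; pred: 45+36-9=72
Step 4: prey: 16+4-23=0; pred: 72+23-14=81
Step 5: prey: 0+0-0=0; pred: 81+0-16=65
Step 6: prey: 0+0-0=0; pred: 65+0-13=52
Step 7: prey: 0+0-0=0; pred: 52+0-10=42
Step 8: prey: 0+0-0=0; pred: 42+0-8=34
Step 9: prey: 0+0-0=0; pred: 34+0-6=28
Step 10: prey: 0+0-0=0; pred: 28+0-5=23
Max prey = 50 at step 1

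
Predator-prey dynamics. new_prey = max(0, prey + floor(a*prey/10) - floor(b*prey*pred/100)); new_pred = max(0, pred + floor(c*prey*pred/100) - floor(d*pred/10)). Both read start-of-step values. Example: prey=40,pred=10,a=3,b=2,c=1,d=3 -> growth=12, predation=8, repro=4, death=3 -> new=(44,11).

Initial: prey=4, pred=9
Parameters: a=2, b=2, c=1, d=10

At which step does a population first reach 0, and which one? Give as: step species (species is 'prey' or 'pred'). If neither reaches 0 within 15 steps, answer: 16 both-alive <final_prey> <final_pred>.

Step 1: prey: 4+0-0=4; pred: 9+0-9=0
First extinction: pred at step 1

Answer: 1 pred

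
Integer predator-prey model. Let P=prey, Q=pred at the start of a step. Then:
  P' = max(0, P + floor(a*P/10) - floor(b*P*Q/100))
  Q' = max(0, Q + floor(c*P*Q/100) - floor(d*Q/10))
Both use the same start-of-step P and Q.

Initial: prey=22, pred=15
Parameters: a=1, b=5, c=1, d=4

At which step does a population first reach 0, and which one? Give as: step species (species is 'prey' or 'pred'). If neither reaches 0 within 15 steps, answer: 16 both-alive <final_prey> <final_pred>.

Answer: 16 both-alive 3 2

Derivation:
Step 1: prey: 22+2-16=8; pred: 15+3-6=12
Step 2: prey: 8+0-4=4; pred: 12+0-4=8
Step 3: prey: 4+0-1=3; pred: 8+0-3=5
Step 4: prey: 3+0-0=3; pred: 5+0-2=3
Step 5: prey: 3+0-0=3; pred: 3+0-1=2
Step 6: prey: 3+0-0=3; pred: 2+0-0=2
Steps 7-15: state stable at prey=3, pred=2 (no change)
No extinction within 15 steps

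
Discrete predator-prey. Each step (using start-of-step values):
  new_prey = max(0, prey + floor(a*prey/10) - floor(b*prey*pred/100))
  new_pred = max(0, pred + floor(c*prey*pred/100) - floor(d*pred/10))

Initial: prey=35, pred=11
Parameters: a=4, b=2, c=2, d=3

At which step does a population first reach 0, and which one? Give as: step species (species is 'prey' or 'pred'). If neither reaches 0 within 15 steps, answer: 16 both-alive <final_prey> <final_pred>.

Step 1: prey: 35+14-7=42; pred: 11+7-3=15
Step 2: prey: 42+16-12=46; pred: 15+12-4=23
Step 3: prey: 46+18-21=43; pred: 23+21-6=38
Step 4: prey: 43+17-32=28; pred: 38+32-11=59
Step 5: prey: 28+11-33=6; pred: 59+33-17=75
Step 6: prey: 6+2-9=0; pred: 75+9-22=62
First extinction: prey at step 6

Answer: 6 prey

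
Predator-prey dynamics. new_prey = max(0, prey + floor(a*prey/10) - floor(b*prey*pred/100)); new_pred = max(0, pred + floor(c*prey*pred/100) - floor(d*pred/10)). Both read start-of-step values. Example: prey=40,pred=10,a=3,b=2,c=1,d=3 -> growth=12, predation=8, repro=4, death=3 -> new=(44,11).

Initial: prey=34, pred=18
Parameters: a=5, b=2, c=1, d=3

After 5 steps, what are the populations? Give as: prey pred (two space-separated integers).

Answer: 46 33

Derivation:
Step 1: prey: 34+17-12=39; pred: 18+6-5=19
Step 2: prey: 39+19-14=44; pred: 19+7-5=21
Step 3: prey: 44+22-18=48; pred: 21+9-6=24
Step 4: prey: 48+24-23=49; pred: 24+11-7=28
Step 5: prey: 49+24-27=46; pred: 28+13-8=33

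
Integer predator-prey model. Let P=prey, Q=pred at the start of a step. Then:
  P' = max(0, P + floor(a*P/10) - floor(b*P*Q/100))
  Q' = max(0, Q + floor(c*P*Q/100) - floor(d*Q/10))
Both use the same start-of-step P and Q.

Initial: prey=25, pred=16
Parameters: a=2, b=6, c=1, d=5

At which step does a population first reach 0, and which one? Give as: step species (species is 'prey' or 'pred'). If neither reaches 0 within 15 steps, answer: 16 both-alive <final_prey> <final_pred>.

Step 1: prey: 25+5-24=6; pred: 16+4-8=12
Step 2: prey: 6+1-4=3; pred: 12+0-6=6
Step 3: prey: 3+0-1=2; pred: 6+0-3=3
Step 4: prey: 2+0-0=2; pred: 3+0-1=2
Step 5: prey: 2+0-0=2; pred: 2+0-1=1
Step 6: prey: 2+0-0=2; pred: 1+0-0=1
Steps 7-15: state stable at prey=2, pred=1 (no change)
No extinction within 15 steps

Answer: 16 both-alive 2 1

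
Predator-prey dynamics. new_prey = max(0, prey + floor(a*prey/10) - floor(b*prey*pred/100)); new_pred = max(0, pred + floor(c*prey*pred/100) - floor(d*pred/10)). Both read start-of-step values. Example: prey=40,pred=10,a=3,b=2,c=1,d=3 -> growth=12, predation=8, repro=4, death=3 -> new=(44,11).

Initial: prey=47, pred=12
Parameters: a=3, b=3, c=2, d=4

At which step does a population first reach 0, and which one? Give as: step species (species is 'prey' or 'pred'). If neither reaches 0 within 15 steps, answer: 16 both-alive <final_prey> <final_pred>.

Answer: 16 both-alive 1 2

Derivation:
Step 1: prey: 47+14-16=45; pred: 12+11-4=19
Step 2: prey: 45+13-25=33; pred: 19+17-7=29
Step 3: prey: 33+9-28=14; pred: 29+19-11=37
Step 4: prey: 14+4-15=3; pred: 37+10-14=33
Step 5: prey: 3+0-2=1; pred: 33+1-13=21
Step 6: prey: 1+0-0=1; pred: 21+0-8=13
Step 7: prey: 1+0-0=1; pred: 13+0-5=8
Step 8: prey: 1+0-0=1; pred: 8+0-3=5
Step 9: prey: 1+0-0=1; pred: 5+0-2=3
Step 10: prey: 1+0-0=1; pred: 3+0-1=2
Step 11: prey: 1+0-0=1; pred: 2+0-0=2
Steps 12-15: state stable at prey=1, pred=2 (no change)
No extinction within 15 steps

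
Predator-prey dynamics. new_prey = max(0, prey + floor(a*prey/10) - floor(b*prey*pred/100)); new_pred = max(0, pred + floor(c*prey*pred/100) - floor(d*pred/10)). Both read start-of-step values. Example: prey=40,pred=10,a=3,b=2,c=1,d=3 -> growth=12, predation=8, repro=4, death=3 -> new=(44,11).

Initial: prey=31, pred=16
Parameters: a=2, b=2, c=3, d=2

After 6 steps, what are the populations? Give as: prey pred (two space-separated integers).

Step 1: prey: 31+6-9=28; pred: 16+14-3=27
Step 2: prey: 28+5-15=18; pred: 27+22-5=44
Step 3: prey: 18+3-15=6; pred: 44+23-8=59
Step 4: prey: 6+1-7=0; pred: 59+10-11=58
Step 5: prey: 0+0-0=0; pred: 58+0-11=47
Step 6: prey: 0+0-0=0; pred: 47+0-9=38

Answer: 0 38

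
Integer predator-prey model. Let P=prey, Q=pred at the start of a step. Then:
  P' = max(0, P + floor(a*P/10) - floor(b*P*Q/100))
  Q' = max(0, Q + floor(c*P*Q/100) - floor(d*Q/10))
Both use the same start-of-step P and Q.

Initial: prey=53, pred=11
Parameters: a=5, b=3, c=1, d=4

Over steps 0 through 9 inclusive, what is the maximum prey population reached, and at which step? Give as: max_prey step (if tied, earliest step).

Answer: 75 3

Derivation:
Step 1: prey: 53+26-17=62; pred: 11+5-4=12
Step 2: prey: 62+31-22=71; pred: 12+7-4=15
Step 3: prey: 71+35-31=75; pred: 15+10-6=19
Step 4: prey: 75+37-42=70; pred: 19+14-7=26
Step 5: prey: 70+35-54=51; pred: 26+18-10=34
Step 6: prey: 51+25-52=24; pred: 34+17-13=38
Step 7: prey: 24+12-27=9; pred: 38+9-15=32
Step 8: prey: 9+4-8=5; pred: 32+2-12=22
Step 9: prey: 5+2-3=4; pred: 22+1-8=15
Max prey = 75 at step 3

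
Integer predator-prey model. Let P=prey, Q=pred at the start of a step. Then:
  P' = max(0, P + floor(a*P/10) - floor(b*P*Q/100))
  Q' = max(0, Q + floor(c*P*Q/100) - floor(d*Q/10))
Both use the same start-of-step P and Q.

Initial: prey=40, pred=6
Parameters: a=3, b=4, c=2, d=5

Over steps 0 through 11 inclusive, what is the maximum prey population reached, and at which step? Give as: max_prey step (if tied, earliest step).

Step 1: prey: 40+12-9=43; pred: 6+4-3=7
Step 2: prey: 43+12-12=43; pred: 7+6-3=10
Step 3: prey: 43+12-17=38; pred: 10+8-5=13
Step 4: prey: 38+11-19=30; pred: 13+9-6=16
Step 5: prey: 30+9-19=20; pred: 16+9-8=17
Step 6: prey: 20+6-13=13; pred: 17+6-8=15
Step 7: prey: 13+3-7=9; pred: 15+3-7=11
Step 8: prey: 9+2-3=8; pred: 11+1-5=7
Step 9: prey: 8+2-2=8; pred: 7+1-3=5
Step 10: prey: 8+2-1=9; pred: 5+0-2=3
Step 11: prey: 9+2-1=10; pred: 3+0-1=2
Max prey = 43 at step 1

Answer: 43 1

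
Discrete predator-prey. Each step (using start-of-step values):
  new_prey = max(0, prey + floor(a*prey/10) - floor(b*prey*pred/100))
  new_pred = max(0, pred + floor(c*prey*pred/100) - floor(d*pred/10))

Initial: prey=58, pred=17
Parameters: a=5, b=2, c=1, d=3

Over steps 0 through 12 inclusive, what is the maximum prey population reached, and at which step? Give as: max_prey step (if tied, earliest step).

Answer: 74 2

Derivation:
Step 1: prey: 58+29-19=68; pred: 17+9-5=21
Step 2: prey: 68+34-28=74; pred: 21+14-6=29
Step 3: prey: 74+37-42=69; pred: 29+21-8=42
Step 4: prey: 69+34-57=46; pred: 42+28-12=58
Step 5: prey: 46+23-53=16; pred: 58+26-17=67
Step 6: prey: 16+8-21=3; pred: 67+10-20=57
Step 7: prey: 3+1-3=1; pred: 57+1-17=41
Step 8: prey: 1+0-0=1; pred: 41+0-12=29
Step 9: prey: 1+0-0=1; pred: 29+0-8=21
Step 10: prey: 1+0-0=1; pred: 21+0-6=15
Step 11: prey: 1+0-0=1; pred: 15+0-4=11
Step 12: prey: 1+0-0=1; pred: 11+0-3=8
Max prey = 74 at step 2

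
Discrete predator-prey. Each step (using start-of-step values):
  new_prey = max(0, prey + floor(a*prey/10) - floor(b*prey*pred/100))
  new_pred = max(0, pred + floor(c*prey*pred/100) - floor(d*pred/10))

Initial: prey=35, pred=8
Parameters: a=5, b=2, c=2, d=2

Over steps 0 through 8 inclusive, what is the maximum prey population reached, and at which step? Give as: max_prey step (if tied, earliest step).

Answer: 64 3

Derivation:
Step 1: prey: 35+17-5=47; pred: 8+5-1=12
Step 2: prey: 47+23-11=59; pred: 12+11-2=21
Step 3: prey: 59+29-24=64; pred: 21+24-4=41
Step 4: prey: 64+32-52=44; pred: 41+52-8=85
Step 5: prey: 44+22-74=0; pred: 85+74-17=142
Step 6: prey: 0+0-0=0; pred: 142+0-28=114
Step 7: prey: 0+0-0=0; pred: 114+0-22=92
Step 8: prey: 0+0-0=0; pred: 92+0-18=74
Max prey = 64 at step 3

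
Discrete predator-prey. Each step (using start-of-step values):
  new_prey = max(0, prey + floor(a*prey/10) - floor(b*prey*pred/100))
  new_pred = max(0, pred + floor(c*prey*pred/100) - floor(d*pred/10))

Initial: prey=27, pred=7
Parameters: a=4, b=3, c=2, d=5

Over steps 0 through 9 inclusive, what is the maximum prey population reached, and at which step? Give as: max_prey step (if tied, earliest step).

Step 1: prey: 27+10-5=32; pred: 7+3-3=7
Step 2: prey: 32+12-6=38; pred: 7+4-3=8
Step 3: prey: 38+15-9=44; pred: 8+6-4=10
Step 4: prey: 44+17-13=48; pred: 10+8-5=13
Step 5: prey: 48+19-18=49; pred: 13+12-6=19
Step 6: prey: 49+19-27=41; pred: 19+18-9=28
Step 7: prey: 41+16-34=23; pred: 28+22-14=36
Step 8: prey: 23+9-24=8; pred: 36+16-18=34
Step 9: prey: 8+3-8=3; pred: 34+5-17=22
Max prey = 49 at step 5

Answer: 49 5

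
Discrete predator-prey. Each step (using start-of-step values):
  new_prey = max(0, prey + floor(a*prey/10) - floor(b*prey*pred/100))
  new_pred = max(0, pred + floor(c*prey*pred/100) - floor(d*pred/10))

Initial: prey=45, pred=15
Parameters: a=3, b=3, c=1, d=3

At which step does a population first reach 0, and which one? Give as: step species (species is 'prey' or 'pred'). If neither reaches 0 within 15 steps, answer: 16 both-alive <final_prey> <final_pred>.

Answer: 16 both-alive 33 3

Derivation:
Step 1: prey: 45+13-20=38; pred: 15+6-4=17
Step 2: prey: 38+11-19=30; pred: 17+6-5=18
Step 3: prey: 30+9-16=23; pred: 18+5-5=18
Step 4: prey: 23+6-12=17; pred: 18+4-5=17
Step 5: prey: 17+5-8=14; pred: 17+2-5=14
Step 6: prey: 14+4-5=13; pred: 14+1-4=11
Step 7: prey: 13+3-4=12; pred: 11+1-3=9
Step 8: prey: 12+3-3=12; pred: 9+1-2=8
Step 9: prey: 12+3-2=13; pred: 8+0-2=6
Step 10: prey: 13+3-2=14; pred: 6+0-1=5
Step 11: prey: 14+4-2=16; pred: 5+0-1=4
Step 12: prey: 16+4-1=19; pred: 4+0-1=3
Step 13: prey: 19+5-1=23; pred: 3+0-0=3
Step 14: prey: 23+6-2=27; pred: 3+0-0=3
Step 15: prey: 27+8-2=33; pred: 3+0-0=3
No extinction within 15 steps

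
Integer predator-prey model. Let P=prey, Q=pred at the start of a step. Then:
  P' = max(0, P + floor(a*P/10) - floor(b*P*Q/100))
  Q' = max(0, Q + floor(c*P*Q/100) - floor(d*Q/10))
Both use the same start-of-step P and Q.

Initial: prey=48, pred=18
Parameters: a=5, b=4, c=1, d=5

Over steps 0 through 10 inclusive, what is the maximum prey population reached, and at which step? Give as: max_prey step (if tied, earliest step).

Answer: 116 10

Derivation:
Step 1: prey: 48+24-34=38; pred: 18+8-9=17
Step 2: prey: 38+19-25=32; pred: 17+6-8=15
Step 3: prey: 32+16-19=29; pred: 15+4-7=12
Step 4: prey: 29+14-13=30; pred: 12+3-6=9
Step 5: prey: 30+15-10=35; pred: 9+2-4=7
Step 6: prey: 35+17-9=43; pred: 7+2-3=6
Step 7: prey: 43+21-10=54; pred: 6+2-3=5
Step 8: prey: 54+27-10=71; pred: 5+2-2=5
Step 9: prey: 71+35-14=92; pred: 5+3-2=6
Step 10: prey: 92+46-22=116; pred: 6+5-3=8
Max prey = 116 at step 10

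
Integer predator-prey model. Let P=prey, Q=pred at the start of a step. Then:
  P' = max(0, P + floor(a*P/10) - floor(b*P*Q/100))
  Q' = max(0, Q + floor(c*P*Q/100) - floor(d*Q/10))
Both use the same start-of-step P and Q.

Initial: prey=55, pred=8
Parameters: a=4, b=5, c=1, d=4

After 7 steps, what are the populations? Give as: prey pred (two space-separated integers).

Answer: 23 9

Derivation:
Step 1: prey: 55+22-22=55; pred: 8+4-3=9
Step 2: prey: 55+22-24=53; pred: 9+4-3=10
Step 3: prey: 53+21-26=48; pred: 10+5-4=11
Step 4: prey: 48+19-26=41; pred: 11+5-4=12
Step 5: prey: 41+16-24=33; pred: 12+4-4=12
Step 6: prey: 33+13-19=27; pred: 12+3-4=11
Step 7: prey: 27+10-14=23; pred: 11+2-4=9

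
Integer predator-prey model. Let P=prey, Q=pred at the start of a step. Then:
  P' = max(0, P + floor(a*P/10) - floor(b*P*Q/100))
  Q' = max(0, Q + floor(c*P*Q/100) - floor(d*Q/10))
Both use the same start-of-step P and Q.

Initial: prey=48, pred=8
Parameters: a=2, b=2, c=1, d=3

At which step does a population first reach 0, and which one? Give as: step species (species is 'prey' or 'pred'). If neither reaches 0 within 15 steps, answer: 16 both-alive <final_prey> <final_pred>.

Answer: 16 both-alive 12 5

Derivation:
Step 1: prey: 48+9-7=50; pred: 8+3-2=9
Step 2: prey: 50+10-9=51; pred: 9+4-2=11
Step 3: prey: 51+10-11=50; pred: 11+5-3=13
Step 4: prey: 50+10-13=47; pred: 13+6-3=16
Step 5: prey: 47+9-15=41; pred: 16+7-4=19
Step 6: prey: 41+8-15=34; pred: 19+7-5=21
Step 7: prey: 34+6-14=26; pred: 21+7-6=22
Step 8: prey: 26+5-11=20; pred: 22+5-6=21
Step 9: prey: 20+4-8=16; pred: 21+4-6=19
Step 10: prey: 16+3-6=13; pred: 19+3-5=17
Step 11: prey: 13+2-4=11; pred: 17+2-5=14
Step 12: prey: 11+2-3=10; pred: 14+1-4=11
Step 13: prey: 10+2-2=10; pred: 11+1-3=9
Step 14: prey: 10+2-1=11; pred: 9+0-2=7
Step 15: prey: 11+2-1=12; pred: 7+0-2=5
No extinction within 15 steps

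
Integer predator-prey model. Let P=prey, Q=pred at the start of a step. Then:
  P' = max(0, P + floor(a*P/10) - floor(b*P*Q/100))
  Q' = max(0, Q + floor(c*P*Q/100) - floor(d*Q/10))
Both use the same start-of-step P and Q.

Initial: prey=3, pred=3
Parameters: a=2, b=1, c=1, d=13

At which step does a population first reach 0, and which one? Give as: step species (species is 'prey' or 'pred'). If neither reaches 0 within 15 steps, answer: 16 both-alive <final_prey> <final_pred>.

Answer: 1 pred

Derivation:
Step 1: prey: 3+0-0=3; pred: 3+0-3=0
First extinction: pred at step 1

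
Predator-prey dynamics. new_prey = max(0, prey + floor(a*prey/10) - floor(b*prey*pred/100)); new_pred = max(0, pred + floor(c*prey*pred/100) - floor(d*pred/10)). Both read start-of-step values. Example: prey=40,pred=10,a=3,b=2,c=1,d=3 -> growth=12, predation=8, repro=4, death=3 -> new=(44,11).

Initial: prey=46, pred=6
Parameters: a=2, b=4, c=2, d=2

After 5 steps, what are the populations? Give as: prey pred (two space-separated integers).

Answer: 1 26

Derivation:
Step 1: prey: 46+9-11=44; pred: 6+5-1=10
Step 2: prey: 44+8-17=35; pred: 10+8-2=16
Step 3: prey: 35+7-22=20; pred: 16+11-3=24
Step 4: prey: 20+4-19=5; pred: 24+9-4=29
Step 5: prey: 5+1-5=1; pred: 29+2-5=26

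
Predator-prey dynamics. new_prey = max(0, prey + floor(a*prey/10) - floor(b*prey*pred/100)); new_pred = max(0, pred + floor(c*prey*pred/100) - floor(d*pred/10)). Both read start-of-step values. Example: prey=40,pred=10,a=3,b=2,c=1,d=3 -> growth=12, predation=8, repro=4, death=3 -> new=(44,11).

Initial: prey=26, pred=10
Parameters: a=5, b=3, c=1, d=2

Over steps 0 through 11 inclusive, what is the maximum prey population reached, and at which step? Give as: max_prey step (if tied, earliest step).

Step 1: prey: 26+13-7=32; pred: 10+2-2=10
Step 2: prey: 32+16-9=39; pred: 10+3-2=11
Step 3: prey: 39+19-12=46; pred: 11+4-2=13
Step 4: prey: 46+23-17=52; pred: 13+5-2=16
Step 5: prey: 52+26-24=54; pred: 16+8-3=21
Step 6: prey: 54+27-34=47; pred: 21+11-4=28
Step 7: prey: 47+23-39=31; pred: 28+13-5=36
Step 8: prey: 31+15-33=13; pred: 36+11-7=40
Step 9: prey: 13+6-15=4; pred: 40+5-8=37
Step 10: prey: 4+2-4=2; pred: 37+1-7=31
Step 11: prey: 2+1-1=2; pred: 31+0-6=25
Max prey = 54 at step 5

Answer: 54 5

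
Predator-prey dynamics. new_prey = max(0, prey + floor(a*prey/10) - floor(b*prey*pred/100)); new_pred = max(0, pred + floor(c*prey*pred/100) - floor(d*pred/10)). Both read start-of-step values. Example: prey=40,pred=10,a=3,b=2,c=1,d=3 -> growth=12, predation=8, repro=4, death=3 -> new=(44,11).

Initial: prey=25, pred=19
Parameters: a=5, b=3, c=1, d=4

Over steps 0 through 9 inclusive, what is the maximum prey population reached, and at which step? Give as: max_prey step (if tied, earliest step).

Step 1: prey: 25+12-14=23; pred: 19+4-7=16
Step 2: prey: 23+11-11=23; pred: 16+3-6=13
Step 3: prey: 23+11-8=26; pred: 13+2-5=10
Step 4: prey: 26+13-7=32; pred: 10+2-4=8
Step 5: prey: 32+16-7=41; pred: 8+2-3=7
Step 6: prey: 41+20-8=53; pred: 7+2-2=7
Step 7: prey: 53+26-11=68; pred: 7+3-2=8
Step 8: prey: 68+34-16=86; pred: 8+5-3=10
Step 9: prey: 86+43-25=104; pred: 10+8-4=14
Max prey = 104 at step 9

Answer: 104 9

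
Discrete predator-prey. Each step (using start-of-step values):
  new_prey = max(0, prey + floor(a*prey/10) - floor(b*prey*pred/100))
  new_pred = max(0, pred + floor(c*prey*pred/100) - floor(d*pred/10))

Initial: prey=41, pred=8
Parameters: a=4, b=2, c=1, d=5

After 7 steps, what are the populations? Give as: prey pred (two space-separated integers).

Answer: 117 47

Derivation:
Step 1: prey: 41+16-6=51; pred: 8+3-4=7
Step 2: prey: 51+20-7=64; pred: 7+3-3=7
Step 3: prey: 64+25-8=81; pred: 7+4-3=8
Step 4: prey: 81+32-12=101; pred: 8+6-4=10
Step 5: prey: 101+40-20=121; pred: 10+10-5=15
Step 6: prey: 121+48-36=133; pred: 15+18-7=26
Step 7: prey: 133+53-69=117; pred: 26+34-13=47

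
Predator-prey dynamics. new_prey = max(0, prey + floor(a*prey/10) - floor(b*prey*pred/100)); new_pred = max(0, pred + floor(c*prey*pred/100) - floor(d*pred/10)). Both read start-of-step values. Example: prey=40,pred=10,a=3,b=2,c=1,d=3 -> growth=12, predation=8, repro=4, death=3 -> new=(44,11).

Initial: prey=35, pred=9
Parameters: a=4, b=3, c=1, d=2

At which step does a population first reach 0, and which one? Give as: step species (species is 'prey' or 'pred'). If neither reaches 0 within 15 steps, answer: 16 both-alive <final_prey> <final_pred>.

Step 1: prey: 35+14-9=40; pred: 9+3-1=11
Step 2: prey: 40+16-13=43; pred: 11+4-2=13
Step 3: prey: 43+17-16=44; pred: 13+5-2=16
Step 4: prey: 44+17-21=40; pred: 16+7-3=20
Step 5: prey: 40+16-24=32; pred: 20+8-4=24
Step 6: prey: 32+12-23=21; pred: 24+7-4=27
Step 7: prey: 21+8-17=12; pred: 27+5-5=27
Step 8: prey: 12+4-9=7; pred: 27+3-5=25
Step 9: prey: 7+2-5=4; pred: 25+1-5=21
Step 10: prey: 4+1-2=3; pred: 21+0-4=17
Step 11: prey: 3+1-1=3; pred: 17+0-3=14
Step 12: prey: 3+1-1=3; pred: 14+0-2=12
Step 13: prey: 3+1-1=3; pred: 12+0-2=10
Step 14: prey: 3+1-0=4; pred: 10+0-2=8
Step 15: prey: 4+1-0=5; pred: 8+0-1=7
No extinction within 15 steps

Answer: 16 both-alive 5 7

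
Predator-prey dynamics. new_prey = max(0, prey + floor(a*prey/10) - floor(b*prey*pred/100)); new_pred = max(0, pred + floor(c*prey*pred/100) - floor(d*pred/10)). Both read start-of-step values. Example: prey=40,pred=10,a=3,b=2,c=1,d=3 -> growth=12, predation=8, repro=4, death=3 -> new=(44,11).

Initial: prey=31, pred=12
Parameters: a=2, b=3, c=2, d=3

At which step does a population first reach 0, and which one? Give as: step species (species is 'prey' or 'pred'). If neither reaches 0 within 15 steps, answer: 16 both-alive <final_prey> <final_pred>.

Answer: 16 both-alive 3 3

Derivation:
Step 1: prey: 31+6-11=26; pred: 12+7-3=16
Step 2: prey: 26+5-12=19; pred: 16+8-4=20
Step 3: prey: 19+3-11=11; pred: 20+7-6=21
Step 4: prey: 11+2-6=7; pred: 21+4-6=19
Step 5: prey: 7+1-3=5; pred: 19+2-5=16
Step 6: prey: 5+1-2=4; pred: 16+1-4=13
Step 7: prey: 4+0-1=3; pred: 13+1-3=11
Step 8: prey: 3+0-0=3; pred: 11+0-3=8
Step 9: prey: 3+0-0=3; pred: 8+0-2=6
Step 10: prey: 3+0-0=3; pred: 6+0-1=5
Step 11: prey: 3+0-0=3; pred: 5+0-1=4
Step 12: prey: 3+0-0=3; pred: 4+0-1=3
Step 13: prey: 3+0-0=3; pred: 3+0-0=3
Steps 14-15: state stable at prey=3, pred=3 (no change)
No extinction within 15 steps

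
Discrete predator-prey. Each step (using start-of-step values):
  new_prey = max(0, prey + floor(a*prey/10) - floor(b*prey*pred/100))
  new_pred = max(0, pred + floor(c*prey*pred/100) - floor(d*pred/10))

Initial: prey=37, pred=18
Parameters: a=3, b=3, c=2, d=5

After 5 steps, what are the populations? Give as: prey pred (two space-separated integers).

Answer: 7 9

Derivation:
Step 1: prey: 37+11-19=29; pred: 18+13-9=22
Step 2: prey: 29+8-19=18; pred: 22+12-11=23
Step 3: prey: 18+5-12=11; pred: 23+8-11=20
Step 4: prey: 11+3-6=8; pred: 20+4-10=14
Step 5: prey: 8+2-3=7; pred: 14+2-7=9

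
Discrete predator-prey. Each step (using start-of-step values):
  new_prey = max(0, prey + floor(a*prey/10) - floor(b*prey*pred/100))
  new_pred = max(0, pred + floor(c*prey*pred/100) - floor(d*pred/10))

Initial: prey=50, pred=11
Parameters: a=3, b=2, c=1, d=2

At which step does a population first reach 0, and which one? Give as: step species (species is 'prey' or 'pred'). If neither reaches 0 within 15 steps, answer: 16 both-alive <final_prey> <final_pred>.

Step 1: prey: 50+15-11=54; pred: 11+5-2=14
Step 2: prey: 54+16-15=55; pred: 14+7-2=19
Step 3: prey: 55+16-20=51; pred: 19+10-3=26
Step 4: prey: 51+15-26=40; pred: 26+13-5=34
Step 5: prey: 40+12-27=25; pred: 34+13-6=41
Step 6: prey: 25+7-20=12; pred: 41+10-8=43
Step 7: prey: 12+3-10=5; pred: 43+5-8=40
Step 8: prey: 5+1-4=2; pred: 40+2-8=34
Step 9: prey: 2+0-1=1; pred: 34+0-6=28
Step 10: prey: 1+0-0=1; pred: 28+0-5=23
Step 11: prey: 1+0-0=1; pred: 23+0-4=19
Step 12: prey: 1+0-0=1; pred: 19+0-3=16
Step 13: prey: 1+0-0=1; pred: 16+0-3=13
Step 14: prey: 1+0-0=1; pred: 13+0-2=11
Step 15: prey: 1+0-0=1; pred: 11+0-2=9
No extinction within 15 steps

Answer: 16 both-alive 1 9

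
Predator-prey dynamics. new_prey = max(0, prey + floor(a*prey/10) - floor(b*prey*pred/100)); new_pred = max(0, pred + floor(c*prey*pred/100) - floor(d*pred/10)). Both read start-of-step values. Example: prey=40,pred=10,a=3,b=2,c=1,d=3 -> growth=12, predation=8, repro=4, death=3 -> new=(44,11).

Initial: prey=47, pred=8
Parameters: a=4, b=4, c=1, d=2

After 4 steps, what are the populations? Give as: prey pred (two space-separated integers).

Answer: 32 21

Derivation:
Step 1: prey: 47+18-15=50; pred: 8+3-1=10
Step 2: prey: 50+20-20=50; pred: 10+5-2=13
Step 3: prey: 50+20-26=44; pred: 13+6-2=17
Step 4: prey: 44+17-29=32; pred: 17+7-3=21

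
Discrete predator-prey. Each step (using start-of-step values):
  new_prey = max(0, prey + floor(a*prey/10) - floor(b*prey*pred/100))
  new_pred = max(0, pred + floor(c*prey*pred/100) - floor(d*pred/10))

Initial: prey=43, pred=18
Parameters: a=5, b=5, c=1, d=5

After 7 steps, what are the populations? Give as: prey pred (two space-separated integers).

Answer: 46 1

Derivation:
Step 1: prey: 43+21-38=26; pred: 18+7-9=16
Step 2: prey: 26+13-20=19; pred: 16+4-8=12
Step 3: prey: 19+9-11=17; pred: 12+2-6=8
Step 4: prey: 17+8-6=19; pred: 8+1-4=5
Step 5: prey: 19+9-4=24; pred: 5+0-2=3
Step 6: prey: 24+12-3=33; pred: 3+0-1=2
Step 7: prey: 33+16-3=46; pred: 2+0-1=1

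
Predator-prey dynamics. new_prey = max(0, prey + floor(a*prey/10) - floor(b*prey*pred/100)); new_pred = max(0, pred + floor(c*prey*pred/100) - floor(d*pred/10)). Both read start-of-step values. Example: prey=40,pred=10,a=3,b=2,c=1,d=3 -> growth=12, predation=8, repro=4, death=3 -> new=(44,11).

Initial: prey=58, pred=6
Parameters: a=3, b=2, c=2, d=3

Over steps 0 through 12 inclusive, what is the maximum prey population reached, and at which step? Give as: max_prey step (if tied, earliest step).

Step 1: prey: 58+17-6=69; pred: 6+6-1=11
Step 2: prey: 69+20-15=74; pred: 11+15-3=23
Step 3: prey: 74+22-34=62; pred: 23+34-6=51
Step 4: prey: 62+18-63=17; pred: 51+63-15=99
Step 5: prey: 17+5-33=0; pred: 99+33-29=103
Step 6: prey: 0+0-0=0; pred: 103+0-30=73
Step 7: prey: 0+0-0=0; pred: 73+0-21=52
Step 8: prey: 0+0-0=0; pred: 52+0-15=37
Step 9: prey: 0+0-0=0; pred: 37+0-11=26
Step 10: prey: 0+0-0=0; pred: 26+0-7=19
Step 11: prey: 0+0-0=0; pred: 19+0-5=14
Step 12: prey: 0+0-0=0; pred: 14+0-4=10
Max prey = 74 at step 2

Answer: 74 2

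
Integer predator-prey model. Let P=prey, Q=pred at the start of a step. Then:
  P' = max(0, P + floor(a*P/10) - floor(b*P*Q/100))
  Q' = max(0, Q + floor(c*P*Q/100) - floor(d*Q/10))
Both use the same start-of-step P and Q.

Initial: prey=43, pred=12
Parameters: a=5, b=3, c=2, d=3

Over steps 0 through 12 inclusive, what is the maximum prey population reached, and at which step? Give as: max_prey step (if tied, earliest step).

Answer: 49 1

Derivation:
Step 1: prey: 43+21-15=49; pred: 12+10-3=19
Step 2: prey: 49+24-27=46; pred: 19+18-5=32
Step 3: prey: 46+23-44=25; pred: 32+29-9=52
Step 4: prey: 25+12-39=0; pred: 52+26-15=63
Step 5: prey: 0+0-0=0; pred: 63+0-18=45
Step 6: prey: 0+0-0=0; pred: 45+0-13=32
Step 7: prey: 0+0-0=0; pred: 32+0-9=23
Step 8: prey: 0+0-0=0; pred: 23+0-6=17
Step 9: prey: 0+0-0=0; pred: 17+0-5=12
Step 10: prey: 0+0-0=0; pred: 12+0-3=9
Step 11: prey: 0+0-0=0; pred: 9+0-2=7
Step 12: prey: 0+0-0=0; pred: 7+0-2=5
Max prey = 49 at step 1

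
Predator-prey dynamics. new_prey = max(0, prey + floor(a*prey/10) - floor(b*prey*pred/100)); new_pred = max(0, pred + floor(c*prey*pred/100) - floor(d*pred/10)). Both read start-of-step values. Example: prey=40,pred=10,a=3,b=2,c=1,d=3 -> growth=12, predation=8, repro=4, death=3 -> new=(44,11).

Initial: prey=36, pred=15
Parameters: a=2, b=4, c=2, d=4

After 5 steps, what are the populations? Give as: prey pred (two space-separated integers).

Answer: 2 7

Derivation:
Step 1: prey: 36+7-21=22; pred: 15+10-6=19
Step 2: prey: 22+4-16=10; pred: 19+8-7=20
Step 3: prey: 10+2-8=4; pred: 20+4-8=16
Step 4: prey: 4+0-2=2; pred: 16+1-6=11
Step 5: prey: 2+0-0=2; pred: 11+0-4=7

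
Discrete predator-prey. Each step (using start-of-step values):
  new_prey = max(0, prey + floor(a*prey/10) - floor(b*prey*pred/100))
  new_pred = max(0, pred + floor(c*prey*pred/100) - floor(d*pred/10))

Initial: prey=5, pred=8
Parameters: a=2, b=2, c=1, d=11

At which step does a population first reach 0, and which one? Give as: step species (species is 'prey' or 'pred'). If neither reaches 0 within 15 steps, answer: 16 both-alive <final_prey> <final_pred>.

Answer: 1 pred

Derivation:
Step 1: prey: 5+1-0=6; pred: 8+0-8=0
First extinction: pred at step 1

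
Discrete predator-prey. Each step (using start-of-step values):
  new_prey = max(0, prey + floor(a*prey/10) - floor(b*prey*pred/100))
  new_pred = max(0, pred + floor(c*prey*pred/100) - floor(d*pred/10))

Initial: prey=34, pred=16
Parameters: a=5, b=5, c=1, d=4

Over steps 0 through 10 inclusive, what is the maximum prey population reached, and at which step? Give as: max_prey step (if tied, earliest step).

Answer: 66 10

Derivation:
Step 1: prey: 34+17-27=24; pred: 16+5-6=15
Step 2: prey: 24+12-18=18; pred: 15+3-6=12
Step 3: prey: 18+9-10=17; pred: 12+2-4=10
Step 4: prey: 17+8-8=17; pred: 10+1-4=7
Step 5: prey: 17+8-5=20; pred: 7+1-2=6
Step 6: prey: 20+10-6=24; pred: 6+1-2=5
Step 7: prey: 24+12-6=30; pred: 5+1-2=4
Step 8: prey: 30+15-6=39; pred: 4+1-1=4
Step 9: prey: 39+19-7=51; pred: 4+1-1=4
Step 10: prey: 51+25-10=66; pred: 4+2-1=5
Max prey = 66 at step 10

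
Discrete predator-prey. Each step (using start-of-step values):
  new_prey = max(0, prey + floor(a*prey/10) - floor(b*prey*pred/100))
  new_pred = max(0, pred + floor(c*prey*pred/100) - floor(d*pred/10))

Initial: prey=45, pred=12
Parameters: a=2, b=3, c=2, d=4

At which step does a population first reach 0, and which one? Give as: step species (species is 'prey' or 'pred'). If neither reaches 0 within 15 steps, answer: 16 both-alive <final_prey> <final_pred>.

Step 1: prey: 45+9-16=38; pred: 12+10-4=18
Step 2: prey: 38+7-20=25; pred: 18+13-7=24
Step 3: prey: 25+5-18=12; pred: 24+12-9=27
Step 4: prey: 12+2-9=5; pred: 27+6-10=23
Step 5: prey: 5+1-3=3; pred: 23+2-9=16
Step 6: prey: 3+0-1=2; pred: 16+0-6=10
Step 7: prey: 2+0-0=2; pred: 10+0-4=6
Step 8: prey: 2+0-0=2; pred: 6+0-2=4
Step 9: prey: 2+0-0=2; pred: 4+0-1=3
Step 10: prey: 2+0-0=2; pred: 3+0-1=2
Step 11: prey: 2+0-0=2; pred: 2+0-0=2
Steps 12-15: state stable at prey=2, pred=2 (no change)
No extinction within 15 steps

Answer: 16 both-alive 2 2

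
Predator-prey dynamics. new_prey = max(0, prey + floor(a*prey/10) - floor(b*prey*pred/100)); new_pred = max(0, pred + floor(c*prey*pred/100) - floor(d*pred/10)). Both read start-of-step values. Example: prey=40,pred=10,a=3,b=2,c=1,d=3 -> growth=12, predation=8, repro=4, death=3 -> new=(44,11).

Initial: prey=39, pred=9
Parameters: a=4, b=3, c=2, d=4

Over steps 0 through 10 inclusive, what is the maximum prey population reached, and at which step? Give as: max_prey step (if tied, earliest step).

Answer: 44 1

Derivation:
Step 1: prey: 39+15-10=44; pred: 9+7-3=13
Step 2: prey: 44+17-17=44; pred: 13+11-5=19
Step 3: prey: 44+17-25=36; pred: 19+16-7=28
Step 4: prey: 36+14-30=20; pred: 28+20-11=37
Step 5: prey: 20+8-22=6; pred: 37+14-14=37
Step 6: prey: 6+2-6=2; pred: 37+4-14=27
Step 7: prey: 2+0-1=1; pred: 27+1-10=18
Step 8: prey: 1+0-0=1; pred: 18+0-7=11
Step 9: prey: 1+0-0=1; pred: 11+0-4=7
Step 10: prey: 1+0-0=1; pred: 7+0-2=5
Max prey = 44 at step 1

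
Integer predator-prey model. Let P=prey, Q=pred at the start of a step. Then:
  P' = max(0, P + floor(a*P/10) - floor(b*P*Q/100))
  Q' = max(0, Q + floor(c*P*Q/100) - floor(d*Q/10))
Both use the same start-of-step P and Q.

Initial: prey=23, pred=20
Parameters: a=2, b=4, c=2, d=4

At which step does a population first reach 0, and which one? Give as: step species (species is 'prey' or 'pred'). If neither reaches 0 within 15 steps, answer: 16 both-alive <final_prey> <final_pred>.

Step 1: prey: 23+4-18=9; pred: 20+9-8=21
Step 2: prey: 9+1-7=3; pred: 21+3-8=16
Step 3: prey: 3+0-1=2; pred: 16+0-6=10
Step 4: prey: 2+0-0=2; pred: 10+0-4=6
Step 5: prey: 2+0-0=2; pred: 6+0-2=4
Step 6: prey: 2+0-0=2; pred: 4+0-1=3
Step 7: prey: 2+0-0=2; pred: 3+0-1=2
Step 8: prey: 2+0-0=2; pred: 2+0-0=2
Steps 9-15: state stable at prey=2, pred=2 (no change)
No extinction within 15 steps

Answer: 16 both-alive 2 2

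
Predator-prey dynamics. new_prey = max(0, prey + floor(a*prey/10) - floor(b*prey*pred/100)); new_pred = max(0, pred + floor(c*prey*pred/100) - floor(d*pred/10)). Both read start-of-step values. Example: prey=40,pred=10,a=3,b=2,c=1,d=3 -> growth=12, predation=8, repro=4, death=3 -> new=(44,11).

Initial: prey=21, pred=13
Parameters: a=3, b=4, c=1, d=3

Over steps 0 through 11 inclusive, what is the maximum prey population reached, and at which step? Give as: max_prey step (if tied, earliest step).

Step 1: prey: 21+6-10=17; pred: 13+2-3=12
Step 2: prey: 17+5-8=14; pred: 12+2-3=11
Step 3: prey: 14+4-6=12; pred: 11+1-3=9
Step 4: prey: 12+3-4=11; pred: 9+1-2=8
Step 5: prey: 11+3-3=11; pred: 8+0-2=6
Step 6: prey: 11+3-2=12; pred: 6+0-1=5
Step 7: prey: 12+3-2=13; pred: 5+0-1=4
Step 8: prey: 13+3-2=14; pred: 4+0-1=3
Step 9: prey: 14+4-1=17; pred: 3+0-0=3
Step 10: prey: 17+5-2=20; pred: 3+0-0=3
Step 11: prey: 20+6-2=24; pred: 3+0-0=3
Max prey = 24 at step 11

Answer: 24 11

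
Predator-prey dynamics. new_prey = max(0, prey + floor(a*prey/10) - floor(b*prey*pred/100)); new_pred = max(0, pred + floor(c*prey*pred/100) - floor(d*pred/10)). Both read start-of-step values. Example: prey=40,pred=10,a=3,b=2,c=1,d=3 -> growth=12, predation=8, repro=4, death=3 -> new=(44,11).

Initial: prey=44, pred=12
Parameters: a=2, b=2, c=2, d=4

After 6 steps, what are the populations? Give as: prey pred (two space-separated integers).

Step 1: prey: 44+8-10=42; pred: 12+10-4=18
Step 2: prey: 42+8-15=35; pred: 18+15-7=26
Step 3: prey: 35+7-18=24; pred: 26+18-10=34
Step 4: prey: 24+4-16=12; pred: 34+16-13=37
Step 5: prey: 12+2-8=6; pred: 37+8-14=31
Step 6: prey: 6+1-3=4; pred: 31+3-12=22

Answer: 4 22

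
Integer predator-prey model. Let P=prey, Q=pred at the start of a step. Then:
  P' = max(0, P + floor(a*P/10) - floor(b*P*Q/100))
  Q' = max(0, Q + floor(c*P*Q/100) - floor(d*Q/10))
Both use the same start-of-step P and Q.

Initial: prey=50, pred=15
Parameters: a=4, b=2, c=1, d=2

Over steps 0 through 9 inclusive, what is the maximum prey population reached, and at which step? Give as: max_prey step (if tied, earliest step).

Answer: 57 2

Derivation:
Step 1: prey: 50+20-15=55; pred: 15+7-3=19
Step 2: prey: 55+22-20=57; pred: 19+10-3=26
Step 3: prey: 57+22-29=50; pred: 26+14-5=35
Step 4: prey: 50+20-35=35; pred: 35+17-7=45
Step 5: prey: 35+14-31=18; pred: 45+15-9=51
Step 6: prey: 18+7-18=7; pred: 51+9-10=50
Step 7: prey: 7+2-7=2; pred: 50+3-10=43
Step 8: prey: 2+0-1=1; pred: 43+0-8=35
Step 9: prey: 1+0-0=1; pred: 35+0-7=28
Max prey = 57 at step 2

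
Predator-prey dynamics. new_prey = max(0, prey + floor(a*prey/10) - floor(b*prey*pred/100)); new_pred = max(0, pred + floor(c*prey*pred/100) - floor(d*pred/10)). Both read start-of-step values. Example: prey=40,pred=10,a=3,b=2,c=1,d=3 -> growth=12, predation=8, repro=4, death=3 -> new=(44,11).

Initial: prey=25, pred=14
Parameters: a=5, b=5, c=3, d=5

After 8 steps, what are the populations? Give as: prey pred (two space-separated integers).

Answer: 9 1

Derivation:
Step 1: prey: 25+12-17=20; pred: 14+10-7=17
Step 2: prey: 20+10-17=13; pred: 17+10-8=19
Step 3: prey: 13+6-12=7; pred: 19+7-9=17
Step 4: prey: 7+3-5=5; pred: 17+3-8=12
Step 5: prey: 5+2-3=4; pred: 12+1-6=7
Step 6: prey: 4+2-1=5; pred: 7+0-3=4
Step 7: prey: 5+2-1=6; pred: 4+0-2=2
Step 8: prey: 6+3-0=9; pred: 2+0-1=1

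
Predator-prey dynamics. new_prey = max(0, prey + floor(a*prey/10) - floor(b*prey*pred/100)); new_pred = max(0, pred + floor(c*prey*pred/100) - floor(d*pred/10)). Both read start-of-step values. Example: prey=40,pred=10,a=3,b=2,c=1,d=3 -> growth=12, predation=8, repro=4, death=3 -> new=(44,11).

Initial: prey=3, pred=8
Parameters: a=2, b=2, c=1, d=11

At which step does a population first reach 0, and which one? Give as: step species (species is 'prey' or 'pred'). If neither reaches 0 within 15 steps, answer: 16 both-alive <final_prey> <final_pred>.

Step 1: prey: 3+0-0=3; pred: 8+0-8=0
First extinction: pred at step 1

Answer: 1 pred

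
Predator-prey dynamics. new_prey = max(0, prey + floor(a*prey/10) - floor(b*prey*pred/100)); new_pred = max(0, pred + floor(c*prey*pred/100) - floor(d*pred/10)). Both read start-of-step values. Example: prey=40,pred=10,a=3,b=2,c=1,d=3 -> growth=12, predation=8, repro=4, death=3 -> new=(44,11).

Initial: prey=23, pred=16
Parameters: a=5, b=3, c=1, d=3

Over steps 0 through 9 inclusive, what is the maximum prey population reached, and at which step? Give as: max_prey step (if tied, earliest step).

Step 1: prey: 23+11-11=23; pred: 16+3-4=15
Step 2: prey: 23+11-10=24; pred: 15+3-4=14
Step 3: prey: 24+12-10=26; pred: 14+3-4=13
Step 4: prey: 26+13-10=29; pred: 13+3-3=13
Step 5: prey: 29+14-11=32; pred: 13+3-3=13
Step 6: prey: 32+16-12=36; pred: 13+4-3=14
Step 7: prey: 36+18-15=39; pred: 14+5-4=15
Step 8: prey: 39+19-17=41; pred: 15+5-4=16
Step 9: prey: 41+20-19=42; pred: 16+6-4=18
Max prey = 42 at step 9

Answer: 42 9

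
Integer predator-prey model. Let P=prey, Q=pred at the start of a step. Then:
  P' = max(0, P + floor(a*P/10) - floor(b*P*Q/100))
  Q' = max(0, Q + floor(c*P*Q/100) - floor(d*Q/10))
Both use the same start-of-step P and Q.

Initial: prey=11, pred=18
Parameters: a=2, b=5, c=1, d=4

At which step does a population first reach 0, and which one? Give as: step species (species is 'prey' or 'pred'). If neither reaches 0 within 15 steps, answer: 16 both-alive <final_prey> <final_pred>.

Step 1: prey: 11+2-9=4; pred: 18+1-7=12
Step 2: prey: 4+0-2=2; pred: 12+0-4=8
Step 3: prey: 2+0-0=2; pred: 8+0-3=5
Step 4: prey: 2+0-0=2; pred: 5+0-2=3
Step 5: prey: 2+0-0=2; pred: 3+0-1=2
Step 6: prey: 2+0-0=2; pred: 2+0-0=2
Steps 7-15: state stable at prey=2, pred=2 (no change)
No extinction within 15 steps

Answer: 16 both-alive 2 2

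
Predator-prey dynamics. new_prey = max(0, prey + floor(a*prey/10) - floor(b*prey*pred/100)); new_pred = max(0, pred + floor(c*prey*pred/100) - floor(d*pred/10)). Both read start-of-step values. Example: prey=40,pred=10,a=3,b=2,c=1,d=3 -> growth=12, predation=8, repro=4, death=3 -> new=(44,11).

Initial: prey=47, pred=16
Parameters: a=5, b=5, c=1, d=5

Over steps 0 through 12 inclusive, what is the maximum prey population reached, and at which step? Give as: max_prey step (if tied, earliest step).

Answer: 164 12

Derivation:
Step 1: prey: 47+23-37=33; pred: 16+7-8=15
Step 2: prey: 33+16-24=25; pred: 15+4-7=12
Step 3: prey: 25+12-15=22; pred: 12+3-6=9
Step 4: prey: 22+11-9=24; pred: 9+1-4=6
Step 5: prey: 24+12-7=29; pred: 6+1-3=4
Step 6: prey: 29+14-5=38; pred: 4+1-2=3
Step 7: prey: 38+19-5=52; pred: 3+1-1=3
Step 8: prey: 52+26-7=71; pred: 3+1-1=3
Step 9: prey: 71+35-10=96; pred: 3+2-1=4
Step 10: prey: 96+48-19=125; pred: 4+3-2=5
Step 11: prey: 125+62-31=156; pred: 5+6-2=9
Step 12: prey: 156+78-70=164; pred: 9+14-4=19
Max prey = 164 at step 12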